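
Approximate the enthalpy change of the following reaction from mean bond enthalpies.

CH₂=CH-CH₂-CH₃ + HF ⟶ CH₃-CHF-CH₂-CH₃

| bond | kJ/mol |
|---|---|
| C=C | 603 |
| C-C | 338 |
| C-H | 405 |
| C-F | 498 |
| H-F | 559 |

ΔH ≈ −79 kJ

Bonds broken (reactants):
  C-C: 2 × 338 = 676
  C-H: 8 × 405 = 3240
  C=C: 1 × 603 = 603
  H-F: 1 × 559 = 559
  Σ(broken) = 5078 kJ
Bonds formed (products):
  C-C: 3 × 338 = 1014
  C-F: 1 × 498 = 498
  C-H: 9 × 405 = 3645
  Σ(formed) = 5157 kJ
ΔH = Σ(broken) − Σ(formed) = 5078 − 5157 = −79 kJ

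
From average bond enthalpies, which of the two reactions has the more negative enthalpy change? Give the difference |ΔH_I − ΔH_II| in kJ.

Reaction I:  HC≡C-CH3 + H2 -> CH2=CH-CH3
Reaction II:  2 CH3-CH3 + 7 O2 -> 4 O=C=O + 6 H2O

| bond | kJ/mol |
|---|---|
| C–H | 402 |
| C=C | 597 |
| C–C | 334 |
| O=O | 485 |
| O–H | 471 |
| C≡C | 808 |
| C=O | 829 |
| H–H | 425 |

Reaction I:
  Bonds broken (reactants):
    C≡C: 1 × 808 = 808
    C–C: 1 × 334 = 334
    C–H: 4 × 402 = 1608
    H–H: 1 × 425 = 425
    Σ(broken) = 3175 kJ
  Bonds formed (products):
    C–C: 1 × 334 = 334
    C–H: 6 × 402 = 2412
    C=C: 1 × 597 = 597
    Σ(formed) = 3343 kJ
  ΔH_I = 3175 − 3343 = −168 kJ
Reaction II:
  Bonds broken (reactants):
    C–C: 2 × 334 = 668
    C–H: 12 × 402 = 4824
    O=O: 7 × 485 = 3395
    Σ(broken) = 8887 kJ
  Bonds formed (products):
    C=O: 8 × 829 = 6632
    O–H: 12 × 471 = 5652
    Σ(formed) = 12284 kJ
  ΔH_II = 8887 − 12284 = −3397 kJ
ΔH_I − ΔH_II = +3229 kJ, so reaction II has the more negative ΔH; |ΔH_I − ΔH_II| = 3229 kJ.

Reaction II, by 3229 kJ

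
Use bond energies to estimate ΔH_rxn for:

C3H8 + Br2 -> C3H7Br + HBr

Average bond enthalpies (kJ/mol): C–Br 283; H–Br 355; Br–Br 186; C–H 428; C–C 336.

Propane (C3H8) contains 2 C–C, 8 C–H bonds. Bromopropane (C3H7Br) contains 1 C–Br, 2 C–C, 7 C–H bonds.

ΔH ≈ −24 kJ

Bonds broken (reactants):
  Br–Br: 1 × 186 = 186
  C–C: 2 × 336 = 672
  C–H: 8 × 428 = 3424
  Σ(broken) = 4282 kJ
Bonds formed (products):
  C–Br: 1 × 283 = 283
  C–C: 2 × 336 = 672
  C–H: 7 × 428 = 2996
  H–Br: 1 × 355 = 355
  Σ(formed) = 4306 kJ
ΔH = Σ(broken) − Σ(formed) = 4282 − 4306 = −24 kJ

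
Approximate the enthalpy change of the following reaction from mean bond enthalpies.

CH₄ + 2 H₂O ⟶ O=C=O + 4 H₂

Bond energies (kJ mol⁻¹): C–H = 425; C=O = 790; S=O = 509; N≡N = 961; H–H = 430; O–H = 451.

ΔH ≈ +204 kJ

Bonds broken (reactants):
  C–H: 4 × 425 = 1700
  O–H: 4 × 451 = 1804
  Σ(broken) = 3504 kJ
Bonds formed (products):
  C=O: 2 × 790 = 1580
  H–H: 4 × 430 = 1720
  Σ(formed) = 3300 kJ
ΔH = Σ(broken) − Σ(formed) = 3504 − 3300 = +204 kJ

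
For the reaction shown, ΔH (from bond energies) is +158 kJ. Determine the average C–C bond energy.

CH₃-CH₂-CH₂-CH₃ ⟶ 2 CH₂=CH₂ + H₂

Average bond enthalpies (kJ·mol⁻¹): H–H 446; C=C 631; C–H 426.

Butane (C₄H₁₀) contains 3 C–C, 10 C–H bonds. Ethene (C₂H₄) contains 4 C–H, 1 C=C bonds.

Let D be the C–C bond energy.
Σ(broken) = 3×D + 10×426 = 4260 + 3D
Σ(formed) = 8×426 + 2×631 + 1×446 = 5116
ΔH = Σ(broken) − Σ(formed) = (4260 + 3D) − (5116) = −856 + 3D
Setting this equal to +158 kJ gives 3D = 1014, so D = 338 kJ/mol.

D(C–C) ≈ 338 kJ/mol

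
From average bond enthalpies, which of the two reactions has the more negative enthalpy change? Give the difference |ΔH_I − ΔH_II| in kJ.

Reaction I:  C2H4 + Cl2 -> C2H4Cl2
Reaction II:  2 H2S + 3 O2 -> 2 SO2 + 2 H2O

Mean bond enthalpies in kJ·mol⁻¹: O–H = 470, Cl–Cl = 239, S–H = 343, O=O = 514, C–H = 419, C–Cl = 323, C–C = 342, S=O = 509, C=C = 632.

Reaction II, by 885 kJ

Reaction I:
  Bonds broken (reactants):
    C–H: 4 × 419 = 1676
    C=C: 1 × 632 = 632
    Cl–Cl: 1 × 239 = 239
    Σ(broken) = 2547 kJ
  Bonds formed (products):
    C–C: 1 × 342 = 342
    C–Cl: 2 × 323 = 646
    C–H: 4 × 419 = 1676
    Σ(formed) = 2664 kJ
  ΔH_I = 2547 − 2664 = −117 kJ
Reaction II:
  Bonds broken (reactants):
    O=O: 3 × 514 = 1542
    S–H: 4 × 343 = 1372
    Σ(broken) = 2914 kJ
  Bonds formed (products):
    O–H: 4 × 470 = 1880
    S=O: 4 × 509 = 2036
    Σ(formed) = 3916 kJ
  ΔH_II = 2914 − 3916 = −1002 kJ
ΔH_I − ΔH_II = +885 kJ, so reaction II has the more negative ΔH; |ΔH_I − ΔH_II| = 885 kJ.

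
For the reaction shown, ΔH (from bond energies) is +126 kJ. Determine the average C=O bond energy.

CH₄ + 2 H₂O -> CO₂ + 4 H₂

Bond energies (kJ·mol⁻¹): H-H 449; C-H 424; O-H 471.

Let D be the C=O bond energy.
Σ(broken) = 4×424 + 4×471 = 3580
Σ(formed) = 2×D + 4×449 = 1796 + 2D
ΔH = Σ(broken) − Σ(formed) = (3580) − (1796 + 2D) = +1784 − 2D
Setting this equal to +126 kJ gives 2D = 1658, so D = 829 kJ/mol.

D(C=O) ≈ 829 kJ/mol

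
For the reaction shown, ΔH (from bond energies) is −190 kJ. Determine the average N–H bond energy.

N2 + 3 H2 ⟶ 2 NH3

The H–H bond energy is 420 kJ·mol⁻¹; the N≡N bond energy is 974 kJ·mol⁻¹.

Let D be the N–H bond energy.
Σ(broken) = 3×420 + 1×974 = 2234
Σ(formed) = 6×D = 6D
ΔH = Σ(broken) − Σ(formed) = (2234) − (6D) = +2234 − 6D
Setting this equal to −190 kJ gives 6D = 2424, so D = 404 kJ/mol.

D(N–H) ≈ 404 kJ/mol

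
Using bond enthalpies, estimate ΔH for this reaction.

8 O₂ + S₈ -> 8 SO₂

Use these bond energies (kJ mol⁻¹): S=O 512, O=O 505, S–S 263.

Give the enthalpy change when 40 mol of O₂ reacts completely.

Bonds broken (reactants):
  O=O: 8 × 505 = 4040
  S–S: 8 × 263 = 2104
  Σ(broken) = 6144 kJ
Bonds formed (products):
  S=O: 16 × 512 = 8192
  Σ(formed) = 8192 kJ
ΔH = Σ(broken) − Σ(formed) = 6144 − 8192 = −2048 kJ
For 5× the reaction as written: 5 × (−2048) = −10240 kJ

ΔH = −10240 kJ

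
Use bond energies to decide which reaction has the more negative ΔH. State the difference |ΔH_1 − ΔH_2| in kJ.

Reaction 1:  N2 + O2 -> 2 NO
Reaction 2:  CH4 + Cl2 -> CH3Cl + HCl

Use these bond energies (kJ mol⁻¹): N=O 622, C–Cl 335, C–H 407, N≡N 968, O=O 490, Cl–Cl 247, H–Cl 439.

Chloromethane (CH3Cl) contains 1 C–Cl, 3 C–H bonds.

Reaction 1:
  Bonds broken (reactants):
    N≡N: 1 × 968 = 968
    O=O: 1 × 490 = 490
    Σ(broken) = 1458 kJ
  Bonds formed (products):
    N=O: 2 × 622 = 1244
    Σ(formed) = 1244 kJ
  ΔH_1 = 1458 − 1244 = +214 kJ
Reaction 2:
  Bonds broken (reactants):
    C–H: 4 × 407 = 1628
    Cl–Cl: 1 × 247 = 247
    Σ(broken) = 1875 kJ
  Bonds formed (products):
    C–Cl: 1 × 335 = 335
    C–H: 3 × 407 = 1221
    H–Cl: 1 × 439 = 439
    Σ(formed) = 1995 kJ
  ΔH_2 = 1875 − 1995 = −120 kJ
ΔH_1 − ΔH_2 = +334 kJ, so reaction 2 has the more negative ΔH; |ΔH_1 − ΔH_2| = 334 kJ.

Reaction 2, by 334 kJ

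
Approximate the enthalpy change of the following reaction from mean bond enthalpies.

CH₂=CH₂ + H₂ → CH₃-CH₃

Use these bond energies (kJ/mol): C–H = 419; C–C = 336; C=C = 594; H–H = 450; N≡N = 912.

ΔH ≈ −130 kJ

Bonds broken (reactants):
  C–H: 4 × 419 = 1676
  C=C: 1 × 594 = 594
  H–H: 1 × 450 = 450
  Σ(broken) = 2720 kJ
Bonds formed (products):
  C–C: 1 × 336 = 336
  C–H: 6 × 419 = 2514
  Σ(formed) = 2850 kJ
ΔH = Σ(broken) − Σ(formed) = 2720 − 2850 = −130 kJ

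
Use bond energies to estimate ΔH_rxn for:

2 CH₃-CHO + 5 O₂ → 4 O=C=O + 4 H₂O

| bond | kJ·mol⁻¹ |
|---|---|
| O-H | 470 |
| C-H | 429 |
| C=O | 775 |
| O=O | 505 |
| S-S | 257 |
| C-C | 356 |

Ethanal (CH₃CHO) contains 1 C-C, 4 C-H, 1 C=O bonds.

ΔH ≈ −1741 kJ

Bonds broken (reactants):
  C-C: 2 × 356 = 712
  C-H: 8 × 429 = 3432
  C=O: 2 × 775 = 1550
  O=O: 5 × 505 = 2525
  Σ(broken) = 8219 kJ
Bonds formed (products):
  C=O: 8 × 775 = 6200
  O-H: 8 × 470 = 3760
  Σ(formed) = 9960 kJ
ΔH = Σ(broken) − Σ(formed) = 8219 − 9960 = −1741 kJ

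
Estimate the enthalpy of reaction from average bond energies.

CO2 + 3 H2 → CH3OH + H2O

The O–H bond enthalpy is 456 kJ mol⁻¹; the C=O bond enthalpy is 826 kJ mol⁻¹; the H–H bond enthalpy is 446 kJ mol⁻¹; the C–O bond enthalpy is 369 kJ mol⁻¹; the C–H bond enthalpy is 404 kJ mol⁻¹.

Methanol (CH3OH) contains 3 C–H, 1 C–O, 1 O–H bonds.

Bonds broken (reactants):
  C=O: 2 × 826 = 1652
  H–H: 3 × 446 = 1338
  Σ(broken) = 2990 kJ
Bonds formed (products):
  C–H: 3 × 404 = 1212
  C–O: 1 × 369 = 369
  O–H: 3 × 456 = 1368
  Σ(formed) = 2949 kJ
ΔH = Σ(broken) − Σ(formed) = 2990 − 2949 = +41 kJ

ΔH ≈ +41 kJ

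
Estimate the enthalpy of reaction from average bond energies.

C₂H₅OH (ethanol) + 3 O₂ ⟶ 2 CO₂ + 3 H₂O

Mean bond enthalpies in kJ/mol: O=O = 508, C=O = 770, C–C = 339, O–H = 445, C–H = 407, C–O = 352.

Bonds broken (reactants):
  C–C: 1 × 339 = 339
  C–H: 5 × 407 = 2035
  C–O: 1 × 352 = 352
  O–H: 1 × 445 = 445
  O=O: 3 × 508 = 1524
  Σ(broken) = 4695 kJ
Bonds formed (products):
  C=O: 4 × 770 = 3080
  O–H: 6 × 445 = 2670
  Σ(formed) = 5750 kJ
ΔH = Σ(broken) − Σ(formed) = 4695 − 5750 = −1055 kJ

ΔH ≈ −1055 kJ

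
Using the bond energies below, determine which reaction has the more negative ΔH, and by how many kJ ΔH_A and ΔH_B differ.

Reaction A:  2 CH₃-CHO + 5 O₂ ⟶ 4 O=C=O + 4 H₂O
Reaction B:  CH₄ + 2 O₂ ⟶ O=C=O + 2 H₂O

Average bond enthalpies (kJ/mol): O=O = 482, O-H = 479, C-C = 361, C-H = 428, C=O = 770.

Reaction A:
  Bonds broken (reactants):
    C-C: 2 × 361 = 722
    C-H: 8 × 428 = 3424
    C=O: 2 × 770 = 1540
    O=O: 5 × 482 = 2410
    Σ(broken) = 8096 kJ
  Bonds formed (products):
    C=O: 8 × 770 = 6160
    O-H: 8 × 479 = 3832
    Σ(formed) = 9992 kJ
  ΔH_A = 8096 − 9992 = −1896 kJ
Reaction B:
  Bonds broken (reactants):
    C-H: 4 × 428 = 1712
    O=O: 2 × 482 = 964
    Σ(broken) = 2676 kJ
  Bonds formed (products):
    C=O: 2 × 770 = 1540
    O-H: 4 × 479 = 1916
    Σ(formed) = 3456 kJ
  ΔH_B = 2676 − 3456 = −780 kJ
ΔH_A − ΔH_B = −1116 kJ, so reaction A has the more negative ΔH; |ΔH_A − ΔH_B| = 1116 kJ.

Reaction A, by 1116 kJ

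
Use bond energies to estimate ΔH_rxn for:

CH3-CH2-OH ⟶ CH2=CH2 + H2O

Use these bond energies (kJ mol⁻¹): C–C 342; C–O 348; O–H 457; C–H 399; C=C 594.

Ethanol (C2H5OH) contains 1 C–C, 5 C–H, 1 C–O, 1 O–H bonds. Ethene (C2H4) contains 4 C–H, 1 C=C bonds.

ΔH ≈ +38 kJ

Bonds broken (reactants):
  C–C: 1 × 342 = 342
  C–H: 5 × 399 = 1995
  C–O: 1 × 348 = 348
  O–H: 1 × 457 = 457
  Σ(broken) = 3142 kJ
Bonds formed (products):
  C–H: 4 × 399 = 1596
  C=C: 1 × 594 = 594
  O–H: 2 × 457 = 914
  Σ(formed) = 3104 kJ
ΔH = Σ(broken) − Σ(formed) = 3142 − 3104 = +38 kJ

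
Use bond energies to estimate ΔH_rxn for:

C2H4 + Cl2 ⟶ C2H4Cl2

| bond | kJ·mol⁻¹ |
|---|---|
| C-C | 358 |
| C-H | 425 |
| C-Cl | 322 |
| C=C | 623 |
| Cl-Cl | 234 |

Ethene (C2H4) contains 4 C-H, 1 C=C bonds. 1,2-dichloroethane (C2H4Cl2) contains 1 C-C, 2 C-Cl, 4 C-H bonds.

ΔH ≈ −145 kJ

Bonds broken (reactants):
  C-H: 4 × 425 = 1700
  C=C: 1 × 623 = 623
  Cl-Cl: 1 × 234 = 234
  Σ(broken) = 2557 kJ
Bonds formed (products):
  C-C: 1 × 358 = 358
  C-Cl: 2 × 322 = 644
  C-H: 4 × 425 = 1700
  Σ(formed) = 2702 kJ
ΔH = Σ(broken) − Σ(formed) = 2557 − 2702 = −145 kJ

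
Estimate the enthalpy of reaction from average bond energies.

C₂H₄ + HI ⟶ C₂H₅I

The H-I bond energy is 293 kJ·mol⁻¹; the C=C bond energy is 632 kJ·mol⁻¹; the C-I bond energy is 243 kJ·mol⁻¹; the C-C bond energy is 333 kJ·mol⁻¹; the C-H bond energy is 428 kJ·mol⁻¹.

Bonds broken (reactants):
  C-H: 4 × 428 = 1712
  C=C: 1 × 632 = 632
  H-I: 1 × 293 = 293
  Σ(broken) = 2637 kJ
Bonds formed (products):
  C-C: 1 × 333 = 333
  C-H: 5 × 428 = 2140
  C-I: 1 × 243 = 243
  Σ(formed) = 2716 kJ
ΔH = Σ(broken) − Σ(formed) = 2637 − 2716 = −79 kJ

ΔH ≈ −79 kJ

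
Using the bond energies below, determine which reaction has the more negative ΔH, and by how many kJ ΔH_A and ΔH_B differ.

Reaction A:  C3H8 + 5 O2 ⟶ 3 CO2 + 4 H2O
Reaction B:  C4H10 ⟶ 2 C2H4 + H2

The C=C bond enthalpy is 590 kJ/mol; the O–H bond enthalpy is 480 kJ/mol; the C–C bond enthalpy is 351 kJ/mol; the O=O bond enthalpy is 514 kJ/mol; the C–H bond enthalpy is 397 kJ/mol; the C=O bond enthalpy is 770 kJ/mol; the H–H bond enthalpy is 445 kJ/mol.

Reaction A:
  Bonds broken (reactants):
    C–C: 2 × 351 = 702
    C–H: 8 × 397 = 3176
    O=O: 5 × 514 = 2570
    Σ(broken) = 6448 kJ
  Bonds formed (products):
    C=O: 6 × 770 = 4620
    O–H: 8 × 480 = 3840
    Σ(formed) = 8460 kJ
  ΔH_A = 6448 − 8460 = −2012 kJ
Reaction B:
  Bonds broken (reactants):
    C–C: 3 × 351 = 1053
    C–H: 10 × 397 = 3970
    Σ(broken) = 5023 kJ
  Bonds formed (products):
    C–H: 8 × 397 = 3176
    C=C: 2 × 590 = 1180
    H–H: 1 × 445 = 445
    Σ(formed) = 4801 kJ
  ΔH_B = 5023 − 4801 = +222 kJ
ΔH_A − ΔH_B = −2234 kJ, so reaction A has the more negative ΔH; |ΔH_A − ΔH_B| = 2234 kJ.

Reaction A, by 2234 kJ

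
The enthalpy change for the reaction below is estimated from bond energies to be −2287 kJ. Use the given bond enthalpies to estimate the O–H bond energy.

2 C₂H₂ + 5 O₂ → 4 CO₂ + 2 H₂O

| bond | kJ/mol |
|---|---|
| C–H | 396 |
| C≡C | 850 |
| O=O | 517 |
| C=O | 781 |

D(O–H) ≈ 477 kJ/mol

Let D be the O–H bond energy.
Σ(broken) = 2×850 + 4×396 + 5×517 = 5869
Σ(formed) = 8×781 + 4×D = 6248 + 4D
ΔH = Σ(broken) − Σ(formed) = (5869) − (6248 + 4D) = −379 − 4D
Setting this equal to −2287 kJ gives 4D = 1908, so D = 477 kJ/mol.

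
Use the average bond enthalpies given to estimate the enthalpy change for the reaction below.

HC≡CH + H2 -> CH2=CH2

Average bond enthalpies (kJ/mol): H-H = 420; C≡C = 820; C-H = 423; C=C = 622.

Bonds broken (reactants):
  C≡C: 1 × 820 = 820
  C-H: 2 × 423 = 846
  H-H: 1 × 420 = 420
  Σ(broken) = 2086 kJ
Bonds formed (products):
  C-H: 4 × 423 = 1692
  C=C: 1 × 622 = 622
  Σ(formed) = 2314 kJ
ΔH = Σ(broken) − Σ(formed) = 2086 − 2314 = −228 kJ

ΔH ≈ −228 kJ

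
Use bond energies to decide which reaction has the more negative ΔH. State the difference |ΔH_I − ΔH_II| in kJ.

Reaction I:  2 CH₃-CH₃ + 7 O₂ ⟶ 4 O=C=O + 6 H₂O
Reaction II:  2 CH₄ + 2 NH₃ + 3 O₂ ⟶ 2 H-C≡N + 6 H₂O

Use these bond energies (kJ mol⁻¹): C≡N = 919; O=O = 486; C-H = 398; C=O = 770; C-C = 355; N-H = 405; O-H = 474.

Reaction I:
  Bonds broken (reactants):
    C-C: 2 × 355 = 710
    C-H: 12 × 398 = 4776
    O=O: 7 × 486 = 3402
    Σ(broken) = 8888 kJ
  Bonds formed (products):
    C=O: 8 × 770 = 6160
    O-H: 12 × 474 = 5688
    Σ(formed) = 11848 kJ
  ΔH_I = 8888 − 11848 = −2960 kJ
Reaction II:
  Bonds broken (reactants):
    C-H: 8 × 398 = 3184
    N-H: 6 × 405 = 2430
    O=O: 3 × 486 = 1458
    Σ(broken) = 7072 kJ
  Bonds formed (products):
    C≡N: 2 × 919 = 1838
    C-H: 2 × 398 = 796
    O-H: 12 × 474 = 5688
    Σ(formed) = 8322 kJ
  ΔH_II = 7072 − 8322 = −1250 kJ
ΔH_I − ΔH_II = −1710 kJ, so reaction I has the more negative ΔH; |ΔH_I − ΔH_II| = 1710 kJ.

Reaction I, by 1710 kJ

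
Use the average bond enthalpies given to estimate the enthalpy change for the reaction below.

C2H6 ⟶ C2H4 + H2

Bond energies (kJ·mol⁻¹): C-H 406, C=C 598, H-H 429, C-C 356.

ΔH ≈ +141 kJ

Bonds broken (reactants):
  C-C: 1 × 356 = 356
  C-H: 6 × 406 = 2436
  Σ(broken) = 2792 kJ
Bonds formed (products):
  C-H: 4 × 406 = 1624
  C=C: 1 × 598 = 598
  H-H: 1 × 429 = 429
  Σ(formed) = 2651 kJ
ΔH = Σ(broken) − Σ(formed) = 2792 − 2651 = +141 kJ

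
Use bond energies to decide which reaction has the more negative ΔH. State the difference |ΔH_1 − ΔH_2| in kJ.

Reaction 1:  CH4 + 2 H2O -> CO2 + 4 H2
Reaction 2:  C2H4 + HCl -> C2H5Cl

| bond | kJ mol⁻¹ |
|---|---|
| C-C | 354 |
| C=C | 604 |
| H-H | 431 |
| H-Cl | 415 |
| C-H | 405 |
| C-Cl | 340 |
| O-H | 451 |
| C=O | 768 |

Reaction 2, by 244 kJ

Reaction 1:
  Bonds broken (reactants):
    C-H: 4 × 405 = 1620
    O-H: 4 × 451 = 1804
    Σ(broken) = 3424 kJ
  Bonds formed (products):
    C=O: 2 × 768 = 1536
    H-H: 4 × 431 = 1724
    Σ(formed) = 3260 kJ
  ΔH_1 = 3424 − 3260 = +164 kJ
Reaction 2:
  Bonds broken (reactants):
    C-H: 4 × 405 = 1620
    C=C: 1 × 604 = 604
    H-Cl: 1 × 415 = 415
    Σ(broken) = 2639 kJ
  Bonds formed (products):
    C-C: 1 × 354 = 354
    C-Cl: 1 × 340 = 340
    C-H: 5 × 405 = 2025
    Σ(formed) = 2719 kJ
  ΔH_2 = 2639 − 2719 = −80 kJ
ΔH_1 − ΔH_2 = +244 kJ, so reaction 2 has the more negative ΔH; |ΔH_1 − ΔH_2| = 244 kJ.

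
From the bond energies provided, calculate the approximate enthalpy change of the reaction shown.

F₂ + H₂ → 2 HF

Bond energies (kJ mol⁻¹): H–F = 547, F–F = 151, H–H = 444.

Bonds broken (reactants):
  F–F: 1 × 151 = 151
  H–H: 1 × 444 = 444
  Σ(broken) = 595 kJ
Bonds formed (products):
  H–F: 2 × 547 = 1094
  Σ(formed) = 1094 kJ
ΔH = Σ(broken) − Σ(formed) = 595 − 1094 = −499 kJ

ΔH ≈ −499 kJ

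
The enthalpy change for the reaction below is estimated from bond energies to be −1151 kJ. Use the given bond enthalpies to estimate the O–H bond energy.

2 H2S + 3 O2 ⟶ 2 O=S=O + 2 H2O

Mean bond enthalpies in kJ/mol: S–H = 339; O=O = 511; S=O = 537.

Let D be the O–H bond energy.
Σ(broken) = 3×511 + 4×339 = 2889
Σ(formed) = 4×D + 4×537 = 2148 + 4D
ΔH = Σ(broken) − Σ(formed) = (2889) − (2148 + 4D) = +741 − 4D
Setting this equal to −1151 kJ gives 4D = 1892, so D = 473 kJ/mol.

D(O–H) ≈ 473 kJ/mol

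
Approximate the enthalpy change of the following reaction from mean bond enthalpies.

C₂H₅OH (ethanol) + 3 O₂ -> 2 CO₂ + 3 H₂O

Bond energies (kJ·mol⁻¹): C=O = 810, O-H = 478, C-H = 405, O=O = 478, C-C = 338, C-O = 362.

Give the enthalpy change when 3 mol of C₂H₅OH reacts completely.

ΔH = −4413 kJ

Bonds broken (reactants):
  C-C: 1 × 338 = 338
  C-H: 5 × 405 = 2025
  C-O: 1 × 362 = 362
  O-H: 1 × 478 = 478
  O=O: 3 × 478 = 1434
  Σ(broken) = 4637 kJ
Bonds formed (products):
  C=O: 4 × 810 = 3240
  O-H: 6 × 478 = 2868
  Σ(formed) = 6108 kJ
ΔH = Σ(broken) − Σ(formed) = 4637 − 6108 = −1471 kJ
For 3× the reaction as written: 3 × (−1471) = −4413 kJ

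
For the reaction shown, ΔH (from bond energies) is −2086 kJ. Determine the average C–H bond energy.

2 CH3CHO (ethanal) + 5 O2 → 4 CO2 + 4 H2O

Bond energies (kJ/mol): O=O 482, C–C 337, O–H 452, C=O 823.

D(C–H) ≈ 423 kJ/mol

Let D be the C–H bond energy.
Σ(broken) = 2×337 + 8×D + 2×823 + 5×482 = 4730 + 8D
Σ(formed) = 8×823 + 8×452 = 10200
ΔH = Σ(broken) − Σ(formed) = (4730 + 8D) − (10200) = −5470 + 8D
Setting this equal to −2086 kJ gives 8D = 3384, so D = 423 kJ/mol.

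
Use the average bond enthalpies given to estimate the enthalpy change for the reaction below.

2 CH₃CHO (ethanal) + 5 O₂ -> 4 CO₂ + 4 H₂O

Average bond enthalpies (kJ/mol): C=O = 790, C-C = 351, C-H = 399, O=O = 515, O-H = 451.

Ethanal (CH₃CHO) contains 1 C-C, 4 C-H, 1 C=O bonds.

Bonds broken (reactants):
  C-C: 2 × 351 = 702
  C-H: 8 × 399 = 3192
  C=O: 2 × 790 = 1580
  O=O: 5 × 515 = 2575
  Σ(broken) = 8049 kJ
Bonds formed (products):
  C=O: 8 × 790 = 6320
  O-H: 8 × 451 = 3608
  Σ(formed) = 9928 kJ
ΔH = Σ(broken) − Σ(formed) = 8049 − 9928 = −1879 kJ

ΔH ≈ −1879 kJ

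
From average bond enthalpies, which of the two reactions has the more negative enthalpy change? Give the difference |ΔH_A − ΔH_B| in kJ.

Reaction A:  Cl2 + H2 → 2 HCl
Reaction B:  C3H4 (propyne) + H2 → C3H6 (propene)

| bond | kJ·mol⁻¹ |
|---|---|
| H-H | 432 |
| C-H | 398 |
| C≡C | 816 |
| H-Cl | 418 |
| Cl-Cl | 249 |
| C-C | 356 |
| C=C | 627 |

Reaction A:
  Bonds broken (reactants):
    Cl-Cl: 1 × 249 = 249
    H-H: 1 × 432 = 432
    Σ(broken) = 681 kJ
  Bonds formed (products):
    H-Cl: 2 × 418 = 836
    Σ(formed) = 836 kJ
  ΔH_A = 681 − 836 = −155 kJ
Reaction B:
  Bonds broken (reactants):
    C≡C: 1 × 816 = 816
    C-C: 1 × 356 = 356
    C-H: 4 × 398 = 1592
    H-H: 1 × 432 = 432
    Σ(broken) = 3196 kJ
  Bonds formed (products):
    C-C: 1 × 356 = 356
    C-H: 6 × 398 = 2388
    C=C: 1 × 627 = 627
    Σ(formed) = 3371 kJ
  ΔH_B = 3196 − 3371 = −175 kJ
ΔH_A − ΔH_B = +20 kJ, so reaction B has the more negative ΔH; |ΔH_A − ΔH_B| = 20 kJ.

Reaction B, by 20 kJ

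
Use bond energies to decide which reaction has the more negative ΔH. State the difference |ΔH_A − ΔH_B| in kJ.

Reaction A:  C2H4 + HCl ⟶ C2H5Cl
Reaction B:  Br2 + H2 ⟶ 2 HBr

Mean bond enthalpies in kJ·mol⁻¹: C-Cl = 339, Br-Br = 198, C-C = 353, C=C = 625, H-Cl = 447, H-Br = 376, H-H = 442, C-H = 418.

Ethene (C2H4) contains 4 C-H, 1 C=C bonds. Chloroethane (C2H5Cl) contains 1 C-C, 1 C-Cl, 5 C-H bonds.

Reaction A:
  Bonds broken (reactants):
    C-H: 4 × 418 = 1672
    C=C: 1 × 625 = 625
    H-Cl: 1 × 447 = 447
    Σ(broken) = 2744 kJ
  Bonds formed (products):
    C-C: 1 × 353 = 353
    C-Cl: 1 × 339 = 339
    C-H: 5 × 418 = 2090
    Σ(formed) = 2782 kJ
  ΔH_A = 2744 − 2782 = −38 kJ
Reaction B:
  Bonds broken (reactants):
    Br-Br: 1 × 198 = 198
    H-H: 1 × 442 = 442
    Σ(broken) = 640 kJ
  Bonds formed (products):
    H-Br: 2 × 376 = 752
    Σ(formed) = 752 kJ
  ΔH_B = 640 − 752 = −112 kJ
ΔH_A − ΔH_B = +74 kJ, so reaction B has the more negative ΔH; |ΔH_A − ΔH_B| = 74 kJ.

Reaction B, by 74 kJ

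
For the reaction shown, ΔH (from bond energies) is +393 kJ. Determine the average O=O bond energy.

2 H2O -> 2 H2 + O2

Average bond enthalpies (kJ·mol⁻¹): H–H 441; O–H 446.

D(O=O) ≈ 509 kJ/mol

Let D be the O=O bond energy.
Σ(broken) = 4×446 = 1784
Σ(formed) = 2×441 + 1×D = 882 + D
ΔH = Σ(broken) − Σ(formed) = (1784) − (882 + D) = +902 − D
Setting this equal to +393 kJ gives D = 509 kJ/mol.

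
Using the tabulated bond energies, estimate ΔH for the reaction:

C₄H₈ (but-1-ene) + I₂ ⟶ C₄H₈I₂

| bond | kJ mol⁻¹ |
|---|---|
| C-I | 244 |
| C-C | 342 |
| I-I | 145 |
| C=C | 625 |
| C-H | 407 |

ΔH ≈ −60 kJ

Bonds broken (reactants):
  C-C: 2 × 342 = 684
  C-H: 8 × 407 = 3256
  C=C: 1 × 625 = 625
  I-I: 1 × 145 = 145
  Σ(broken) = 4710 kJ
Bonds formed (products):
  C-C: 3 × 342 = 1026
  C-H: 8 × 407 = 3256
  C-I: 2 × 244 = 488
  Σ(formed) = 4770 kJ
ΔH = Σ(broken) − Σ(formed) = 4710 − 4770 = −60 kJ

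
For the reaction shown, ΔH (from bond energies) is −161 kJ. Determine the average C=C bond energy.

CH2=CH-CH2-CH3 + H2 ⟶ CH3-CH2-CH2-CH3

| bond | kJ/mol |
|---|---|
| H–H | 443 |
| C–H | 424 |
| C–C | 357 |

Let D be the C=C bond energy.
Σ(broken) = 2×357 + 8×424 + 1×D + 1×443 = 4549 + D
Σ(formed) = 3×357 + 10×424 = 5311
ΔH = Σ(broken) − Σ(formed) = (4549 + D) − (5311) = −762 + D
Setting this equal to −161 kJ gives D = 601 kJ/mol.

D(C=C) ≈ 601 kJ/mol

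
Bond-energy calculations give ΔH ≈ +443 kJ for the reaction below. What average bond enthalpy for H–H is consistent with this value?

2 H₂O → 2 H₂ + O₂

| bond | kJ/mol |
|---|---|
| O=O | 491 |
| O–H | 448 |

Let D be the H–H bond energy.
Σ(broken) = 4×448 = 1792
Σ(formed) = 2×D + 1×491 = 491 + 2D
ΔH = Σ(broken) − Σ(formed) = (1792) − (491 + 2D) = +1301 − 2D
Setting this equal to +443 kJ gives 2D = 858, so D = 429 kJ/mol.

D(H–H) ≈ 429 kJ/mol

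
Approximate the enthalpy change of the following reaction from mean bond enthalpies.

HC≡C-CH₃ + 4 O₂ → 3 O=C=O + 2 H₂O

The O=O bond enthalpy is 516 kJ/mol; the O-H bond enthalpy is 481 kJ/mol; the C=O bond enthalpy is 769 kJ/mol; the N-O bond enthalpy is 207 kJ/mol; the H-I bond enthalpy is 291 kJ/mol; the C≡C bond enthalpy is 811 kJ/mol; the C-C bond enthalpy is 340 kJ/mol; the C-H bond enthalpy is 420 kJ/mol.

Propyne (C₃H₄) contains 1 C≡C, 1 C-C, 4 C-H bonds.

Bonds broken (reactants):
  C≡C: 1 × 811 = 811
  C-C: 1 × 340 = 340
  C-H: 4 × 420 = 1680
  O=O: 4 × 516 = 2064
  Σ(broken) = 4895 kJ
Bonds formed (products):
  C=O: 6 × 769 = 4614
  O-H: 4 × 481 = 1924
  Σ(formed) = 6538 kJ
ΔH = Σ(broken) − Σ(formed) = 4895 − 6538 = −1643 kJ

ΔH ≈ −1643 kJ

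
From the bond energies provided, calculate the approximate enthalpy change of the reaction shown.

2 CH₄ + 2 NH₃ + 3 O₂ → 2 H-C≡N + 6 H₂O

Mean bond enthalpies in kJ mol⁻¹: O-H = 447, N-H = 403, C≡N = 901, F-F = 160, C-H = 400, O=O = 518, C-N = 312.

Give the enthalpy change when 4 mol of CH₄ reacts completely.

Bonds broken (reactants):
  C-H: 8 × 400 = 3200
  N-H: 6 × 403 = 2418
  O=O: 3 × 518 = 1554
  Σ(broken) = 7172 kJ
Bonds formed (products):
  C≡N: 2 × 901 = 1802
  C-H: 2 × 400 = 800
  O-H: 12 × 447 = 5364
  Σ(formed) = 7966 kJ
ΔH = Σ(broken) − Σ(formed) = 7172 − 7966 = −794 kJ
For 2× the reaction as written: 2 × (−794) = −1588 kJ

ΔH = −1588 kJ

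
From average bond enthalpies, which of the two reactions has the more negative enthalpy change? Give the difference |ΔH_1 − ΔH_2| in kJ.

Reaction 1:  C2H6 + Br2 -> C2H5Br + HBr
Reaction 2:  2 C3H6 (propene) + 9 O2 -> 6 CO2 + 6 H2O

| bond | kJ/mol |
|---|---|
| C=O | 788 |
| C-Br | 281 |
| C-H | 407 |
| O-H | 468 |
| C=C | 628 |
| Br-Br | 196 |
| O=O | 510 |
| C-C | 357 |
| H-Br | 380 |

Reaction 1:
  Bonds broken (reactants):
    Br-Br: 1 × 196 = 196
    C-C: 1 × 357 = 357
    C-H: 6 × 407 = 2442
    Σ(broken) = 2995 kJ
  Bonds formed (products):
    C-Br: 1 × 281 = 281
    C-C: 1 × 357 = 357
    C-H: 5 × 407 = 2035
    H-Br: 1 × 380 = 380
    Σ(formed) = 3053 kJ
  ΔH_1 = 2995 − 3053 = −58 kJ
Reaction 2:
  Bonds broken (reactants):
    C-C: 2 × 357 = 714
    C-H: 12 × 407 = 4884
    C=C: 2 × 628 = 1256
    O=O: 9 × 510 = 4590
    Σ(broken) = 11444 kJ
  Bonds formed (products):
    C=O: 12 × 788 = 9456
    O-H: 12 × 468 = 5616
    Σ(formed) = 15072 kJ
  ΔH_2 = 11444 − 15072 = −3628 kJ
ΔH_1 − ΔH_2 = +3570 kJ, so reaction 2 has the more negative ΔH; |ΔH_1 − ΔH_2| = 3570 kJ.

Reaction 2, by 3570 kJ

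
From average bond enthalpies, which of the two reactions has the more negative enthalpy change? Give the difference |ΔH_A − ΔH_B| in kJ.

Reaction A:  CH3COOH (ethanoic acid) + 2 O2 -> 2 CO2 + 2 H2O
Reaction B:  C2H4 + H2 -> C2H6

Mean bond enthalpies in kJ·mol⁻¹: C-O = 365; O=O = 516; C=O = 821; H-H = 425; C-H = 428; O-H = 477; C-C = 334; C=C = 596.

Reaction A:
  Bonds broken (reactants):
    C-C: 1 × 334 = 334
    C-H: 3 × 428 = 1284
    C-O: 1 × 365 = 365
    C=O: 1 × 821 = 821
    O-H: 1 × 477 = 477
    O=O: 2 × 516 = 1032
    Σ(broken) = 4313 kJ
  Bonds formed (products):
    C=O: 4 × 821 = 3284
    O-H: 4 × 477 = 1908
    Σ(formed) = 5192 kJ
  ΔH_A = 4313 − 5192 = −879 kJ
Reaction B:
  Bonds broken (reactants):
    C-H: 4 × 428 = 1712
    C=C: 1 × 596 = 596
    H-H: 1 × 425 = 425
    Σ(broken) = 2733 kJ
  Bonds formed (products):
    C-C: 1 × 334 = 334
    C-H: 6 × 428 = 2568
    Σ(formed) = 2902 kJ
  ΔH_B = 2733 − 2902 = −169 kJ
ΔH_A − ΔH_B = −710 kJ, so reaction A has the more negative ΔH; |ΔH_A − ΔH_B| = 710 kJ.

Reaction A, by 710 kJ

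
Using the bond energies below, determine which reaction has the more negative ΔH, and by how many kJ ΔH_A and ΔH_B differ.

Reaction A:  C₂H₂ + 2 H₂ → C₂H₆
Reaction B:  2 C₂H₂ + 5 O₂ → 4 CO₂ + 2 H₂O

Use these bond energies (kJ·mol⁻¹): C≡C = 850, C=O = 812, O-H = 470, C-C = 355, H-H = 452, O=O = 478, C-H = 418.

Reaction B, by 2341 kJ

Reaction A:
  Bonds broken (reactants):
    C≡C: 1 × 850 = 850
    C-H: 2 × 418 = 836
    H-H: 2 × 452 = 904
    Σ(broken) = 2590 kJ
  Bonds formed (products):
    C-C: 1 × 355 = 355
    C-H: 6 × 418 = 2508
    Σ(formed) = 2863 kJ
  ΔH_A = 2590 − 2863 = −273 kJ
Reaction B:
  Bonds broken (reactants):
    C≡C: 2 × 850 = 1700
    C-H: 4 × 418 = 1672
    O=O: 5 × 478 = 2390
    Σ(broken) = 5762 kJ
  Bonds formed (products):
    C=O: 8 × 812 = 6496
    O-H: 4 × 470 = 1880
    Σ(formed) = 8376 kJ
  ΔH_B = 5762 − 8376 = −2614 kJ
ΔH_A − ΔH_B = +2341 kJ, so reaction B has the more negative ΔH; |ΔH_A − ΔH_B| = 2341 kJ.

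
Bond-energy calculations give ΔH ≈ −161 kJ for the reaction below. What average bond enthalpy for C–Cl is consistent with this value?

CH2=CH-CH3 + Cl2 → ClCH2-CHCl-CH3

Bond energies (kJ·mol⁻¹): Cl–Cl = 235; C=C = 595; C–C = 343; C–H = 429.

D(C–Cl) ≈ 324 kJ/mol

Let D be the C–Cl bond energy.
Σ(broken) = 1×343 + 6×429 + 1×595 + 1×235 = 3747
Σ(formed) = 2×343 + 2×D + 6×429 = 3260 + 2D
ΔH = Σ(broken) − Σ(formed) = (3747) − (3260 + 2D) = +487 − 2D
Setting this equal to −161 kJ gives 2D = 648, so D = 324 kJ/mol.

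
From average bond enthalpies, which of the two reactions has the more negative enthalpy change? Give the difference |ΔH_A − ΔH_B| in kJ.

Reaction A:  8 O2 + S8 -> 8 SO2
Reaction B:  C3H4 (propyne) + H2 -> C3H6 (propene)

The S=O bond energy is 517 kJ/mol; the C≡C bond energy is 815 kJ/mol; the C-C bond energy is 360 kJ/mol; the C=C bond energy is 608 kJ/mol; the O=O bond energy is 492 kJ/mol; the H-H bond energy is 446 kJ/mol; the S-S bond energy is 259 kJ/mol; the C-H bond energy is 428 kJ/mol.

Reaction A, by 2061 kJ

Reaction A:
  Bonds broken (reactants):
    O=O: 8 × 492 = 3936
    S-S: 8 × 259 = 2072
    Σ(broken) = 6008 kJ
  Bonds formed (products):
    S=O: 16 × 517 = 8272
    Σ(formed) = 8272 kJ
  ΔH_A = 6008 − 8272 = −2264 kJ
Reaction B:
  Bonds broken (reactants):
    C≡C: 1 × 815 = 815
    C-C: 1 × 360 = 360
    C-H: 4 × 428 = 1712
    H-H: 1 × 446 = 446
    Σ(broken) = 3333 kJ
  Bonds formed (products):
    C-C: 1 × 360 = 360
    C-H: 6 × 428 = 2568
    C=C: 1 × 608 = 608
    Σ(formed) = 3536 kJ
  ΔH_B = 3333 − 3536 = −203 kJ
ΔH_A − ΔH_B = −2061 kJ, so reaction A has the more negative ΔH; |ΔH_A − ΔH_B| = 2061 kJ.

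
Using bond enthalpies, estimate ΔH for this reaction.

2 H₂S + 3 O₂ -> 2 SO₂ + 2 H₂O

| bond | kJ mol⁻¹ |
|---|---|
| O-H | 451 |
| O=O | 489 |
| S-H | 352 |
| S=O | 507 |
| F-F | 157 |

ΔH ≈ −957 kJ

Bonds broken (reactants):
  O=O: 3 × 489 = 1467
  S-H: 4 × 352 = 1408
  Σ(broken) = 2875 kJ
Bonds formed (products):
  O-H: 4 × 451 = 1804
  S=O: 4 × 507 = 2028
  Σ(formed) = 3832 kJ
ΔH = Σ(broken) − Σ(formed) = 2875 − 3832 = −957 kJ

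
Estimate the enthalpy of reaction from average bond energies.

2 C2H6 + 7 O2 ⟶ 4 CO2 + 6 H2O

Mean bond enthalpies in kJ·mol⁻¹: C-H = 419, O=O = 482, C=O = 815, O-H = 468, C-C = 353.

ΔH ≈ −3028 kJ

Bonds broken (reactants):
  C-C: 2 × 353 = 706
  C-H: 12 × 419 = 5028
  O=O: 7 × 482 = 3374
  Σ(broken) = 9108 kJ
Bonds formed (products):
  C=O: 8 × 815 = 6520
  O-H: 12 × 468 = 5616
  Σ(formed) = 12136 kJ
ΔH = Σ(broken) − Σ(formed) = 9108 − 12136 = −3028 kJ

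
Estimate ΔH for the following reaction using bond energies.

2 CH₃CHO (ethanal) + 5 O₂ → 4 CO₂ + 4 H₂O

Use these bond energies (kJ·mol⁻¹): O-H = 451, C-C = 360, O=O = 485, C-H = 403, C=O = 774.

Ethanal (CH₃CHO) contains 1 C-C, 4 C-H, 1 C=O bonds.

ΔH ≈ −1883 kJ

Bonds broken (reactants):
  C-C: 2 × 360 = 720
  C-H: 8 × 403 = 3224
  C=O: 2 × 774 = 1548
  O=O: 5 × 485 = 2425
  Σ(broken) = 7917 kJ
Bonds formed (products):
  C=O: 8 × 774 = 6192
  O-H: 8 × 451 = 3608
  Σ(formed) = 9800 kJ
ΔH = Σ(broken) − Σ(formed) = 7917 − 9800 = −1883 kJ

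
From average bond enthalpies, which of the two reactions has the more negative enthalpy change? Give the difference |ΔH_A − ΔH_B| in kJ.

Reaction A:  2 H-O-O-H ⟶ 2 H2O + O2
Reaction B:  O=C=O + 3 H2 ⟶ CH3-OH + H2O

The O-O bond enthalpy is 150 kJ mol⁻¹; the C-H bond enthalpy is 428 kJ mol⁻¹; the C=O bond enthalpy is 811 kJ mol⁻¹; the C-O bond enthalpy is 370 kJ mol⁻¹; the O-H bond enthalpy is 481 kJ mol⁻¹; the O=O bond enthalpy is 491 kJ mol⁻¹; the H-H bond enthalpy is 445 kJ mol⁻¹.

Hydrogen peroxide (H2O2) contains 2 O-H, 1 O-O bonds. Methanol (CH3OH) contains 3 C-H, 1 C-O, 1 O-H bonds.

Reaction A, by 51 kJ

Reaction A:
  Bonds broken (reactants):
    O-H: 4 × 481 = 1924
    O-O: 2 × 150 = 300
    Σ(broken) = 2224 kJ
  Bonds formed (products):
    O-H: 4 × 481 = 1924
    O=O: 1 × 491 = 491
    Σ(formed) = 2415 kJ
  ΔH_A = 2224 − 2415 = −191 kJ
Reaction B:
  Bonds broken (reactants):
    C=O: 2 × 811 = 1622
    H-H: 3 × 445 = 1335
    Σ(broken) = 2957 kJ
  Bonds formed (products):
    C-H: 3 × 428 = 1284
    C-O: 1 × 370 = 370
    O-H: 3 × 481 = 1443
    Σ(formed) = 3097 kJ
  ΔH_B = 2957 − 3097 = −140 kJ
ΔH_A − ΔH_B = −51 kJ, so reaction A has the more negative ΔH; |ΔH_A − ΔH_B| = 51 kJ.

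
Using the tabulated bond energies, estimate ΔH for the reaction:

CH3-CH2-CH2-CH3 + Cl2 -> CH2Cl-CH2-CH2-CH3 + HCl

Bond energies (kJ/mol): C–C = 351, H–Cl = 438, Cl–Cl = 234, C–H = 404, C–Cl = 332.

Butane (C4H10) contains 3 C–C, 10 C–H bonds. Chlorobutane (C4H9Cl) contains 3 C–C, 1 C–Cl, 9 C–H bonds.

ΔH ≈ −132 kJ

Bonds broken (reactants):
  C–C: 3 × 351 = 1053
  C–H: 10 × 404 = 4040
  Cl–Cl: 1 × 234 = 234
  Σ(broken) = 5327 kJ
Bonds formed (products):
  C–C: 3 × 351 = 1053
  C–Cl: 1 × 332 = 332
  C–H: 9 × 404 = 3636
  H–Cl: 1 × 438 = 438
  Σ(formed) = 5459 kJ
ΔH = Σ(broken) − Σ(formed) = 5327 − 5459 = −132 kJ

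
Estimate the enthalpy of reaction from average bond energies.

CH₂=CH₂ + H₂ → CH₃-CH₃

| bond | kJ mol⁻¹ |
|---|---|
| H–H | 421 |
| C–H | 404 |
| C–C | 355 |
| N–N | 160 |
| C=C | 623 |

Bonds broken (reactants):
  C–H: 4 × 404 = 1616
  C=C: 1 × 623 = 623
  H–H: 1 × 421 = 421
  Σ(broken) = 2660 kJ
Bonds formed (products):
  C–C: 1 × 355 = 355
  C–H: 6 × 404 = 2424
  Σ(formed) = 2779 kJ
ΔH = Σ(broken) − Σ(formed) = 2660 − 2779 = −119 kJ

ΔH ≈ −119 kJ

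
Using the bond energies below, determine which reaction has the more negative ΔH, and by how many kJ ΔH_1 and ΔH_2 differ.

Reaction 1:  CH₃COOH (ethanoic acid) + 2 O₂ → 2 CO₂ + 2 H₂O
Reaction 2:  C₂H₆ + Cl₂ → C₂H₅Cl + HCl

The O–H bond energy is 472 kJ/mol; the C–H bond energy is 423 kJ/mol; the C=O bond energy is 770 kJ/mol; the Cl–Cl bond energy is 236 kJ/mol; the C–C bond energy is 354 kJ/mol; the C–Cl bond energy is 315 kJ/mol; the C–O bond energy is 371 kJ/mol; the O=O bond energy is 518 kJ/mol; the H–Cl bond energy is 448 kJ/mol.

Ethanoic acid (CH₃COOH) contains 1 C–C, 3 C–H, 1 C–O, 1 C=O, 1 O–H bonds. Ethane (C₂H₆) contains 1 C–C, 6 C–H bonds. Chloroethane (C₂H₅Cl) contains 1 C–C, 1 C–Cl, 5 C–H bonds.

Reaction 1:
  Bonds broken (reactants):
    C–C: 1 × 354 = 354
    C–H: 3 × 423 = 1269
    C–O: 1 × 371 = 371
    C=O: 1 × 770 = 770
    O–H: 1 × 472 = 472
    O=O: 2 × 518 = 1036
    Σ(broken) = 4272 kJ
  Bonds formed (products):
    C=O: 4 × 770 = 3080
    O–H: 4 × 472 = 1888
    Σ(formed) = 4968 kJ
  ΔH_1 = 4272 − 4968 = −696 kJ
Reaction 2:
  Bonds broken (reactants):
    C–C: 1 × 354 = 354
    C–H: 6 × 423 = 2538
    Cl–Cl: 1 × 236 = 236
    Σ(broken) = 3128 kJ
  Bonds formed (products):
    C–C: 1 × 354 = 354
    C–Cl: 1 × 315 = 315
    C–H: 5 × 423 = 2115
    H–Cl: 1 × 448 = 448
    Σ(formed) = 3232 kJ
  ΔH_2 = 3128 − 3232 = −104 kJ
ΔH_1 − ΔH_2 = −592 kJ, so reaction 1 has the more negative ΔH; |ΔH_1 − ΔH_2| = 592 kJ.

Reaction 1, by 592 kJ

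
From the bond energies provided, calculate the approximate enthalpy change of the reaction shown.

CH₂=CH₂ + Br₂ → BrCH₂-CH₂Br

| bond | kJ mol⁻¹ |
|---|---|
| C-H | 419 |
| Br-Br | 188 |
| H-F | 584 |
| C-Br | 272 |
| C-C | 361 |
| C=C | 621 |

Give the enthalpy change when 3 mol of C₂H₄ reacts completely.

ΔH = −288 kJ

Bonds broken (reactants):
  Br-Br: 1 × 188 = 188
  C-H: 4 × 419 = 1676
  C=C: 1 × 621 = 621
  Σ(broken) = 2485 kJ
Bonds formed (products):
  C-Br: 2 × 272 = 544
  C-C: 1 × 361 = 361
  C-H: 4 × 419 = 1676
  Σ(formed) = 2581 kJ
ΔH = Σ(broken) − Σ(formed) = 2485 − 2581 = −96 kJ
For 3× the reaction as written: 3 × (−96) = −288 kJ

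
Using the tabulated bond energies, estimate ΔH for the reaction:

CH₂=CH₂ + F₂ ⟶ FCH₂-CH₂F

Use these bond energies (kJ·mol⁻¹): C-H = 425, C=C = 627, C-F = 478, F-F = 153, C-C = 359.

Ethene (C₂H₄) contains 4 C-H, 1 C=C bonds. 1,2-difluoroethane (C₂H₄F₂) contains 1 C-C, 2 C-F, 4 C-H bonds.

Bonds broken (reactants):
  C-H: 4 × 425 = 1700
  C=C: 1 × 627 = 627
  F-F: 1 × 153 = 153
  Σ(broken) = 2480 kJ
Bonds formed (products):
  C-C: 1 × 359 = 359
  C-F: 2 × 478 = 956
  C-H: 4 × 425 = 1700
  Σ(formed) = 3015 kJ
ΔH = Σ(broken) − Σ(formed) = 2480 − 3015 = −535 kJ

ΔH ≈ −535 kJ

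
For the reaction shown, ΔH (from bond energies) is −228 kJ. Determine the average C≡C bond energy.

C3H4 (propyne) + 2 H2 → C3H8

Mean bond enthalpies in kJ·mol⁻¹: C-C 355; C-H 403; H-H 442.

Let D be the C≡C bond energy.
Σ(broken) = 1×D + 1×355 + 4×403 + 2×442 = 2851 + D
Σ(formed) = 2×355 + 8×403 = 3934
ΔH = Σ(broken) − Σ(formed) = (2851 + D) − (3934) = −1083 + D
Setting this equal to −228 kJ gives D = 855 kJ/mol.

D(C≡C) ≈ 855 kJ/mol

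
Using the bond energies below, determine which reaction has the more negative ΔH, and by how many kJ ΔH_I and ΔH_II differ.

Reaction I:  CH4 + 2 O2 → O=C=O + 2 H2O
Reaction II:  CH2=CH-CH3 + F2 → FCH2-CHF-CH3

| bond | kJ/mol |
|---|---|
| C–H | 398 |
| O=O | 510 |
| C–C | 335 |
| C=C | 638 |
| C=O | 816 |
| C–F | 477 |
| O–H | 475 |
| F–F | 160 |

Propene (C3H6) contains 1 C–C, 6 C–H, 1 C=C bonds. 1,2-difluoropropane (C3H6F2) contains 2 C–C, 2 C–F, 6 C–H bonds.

Reaction I:
  Bonds broken (reactants):
    C–H: 4 × 398 = 1592
    O=O: 2 × 510 = 1020
    Σ(broken) = 2612 kJ
  Bonds formed (products):
    C=O: 2 × 816 = 1632
    O–H: 4 × 475 = 1900
    Σ(formed) = 3532 kJ
  ΔH_I = 2612 − 3532 = −920 kJ
Reaction II:
  Bonds broken (reactants):
    C–C: 1 × 335 = 335
    C–H: 6 × 398 = 2388
    C=C: 1 × 638 = 638
    F–F: 1 × 160 = 160
    Σ(broken) = 3521 kJ
  Bonds formed (products):
    C–C: 2 × 335 = 670
    C–F: 2 × 477 = 954
    C–H: 6 × 398 = 2388
    Σ(formed) = 4012 kJ
  ΔH_II = 3521 − 4012 = −491 kJ
ΔH_I − ΔH_II = −429 kJ, so reaction I has the more negative ΔH; |ΔH_I − ΔH_II| = 429 kJ.

Reaction I, by 429 kJ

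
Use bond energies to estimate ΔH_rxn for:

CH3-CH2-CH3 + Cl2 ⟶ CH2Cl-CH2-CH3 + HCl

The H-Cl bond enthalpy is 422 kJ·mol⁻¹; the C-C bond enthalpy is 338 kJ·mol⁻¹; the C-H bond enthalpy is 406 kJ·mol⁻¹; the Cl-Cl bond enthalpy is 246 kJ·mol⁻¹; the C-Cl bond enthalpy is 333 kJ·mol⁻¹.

Bonds broken (reactants):
  C-C: 2 × 338 = 676
  C-H: 8 × 406 = 3248
  Cl-Cl: 1 × 246 = 246
  Σ(broken) = 4170 kJ
Bonds formed (products):
  C-C: 2 × 338 = 676
  C-Cl: 1 × 333 = 333
  C-H: 7 × 406 = 2842
  H-Cl: 1 × 422 = 422
  Σ(formed) = 4273 kJ
ΔH = Σ(broken) − Σ(formed) = 4170 − 4273 = −103 kJ

ΔH ≈ −103 kJ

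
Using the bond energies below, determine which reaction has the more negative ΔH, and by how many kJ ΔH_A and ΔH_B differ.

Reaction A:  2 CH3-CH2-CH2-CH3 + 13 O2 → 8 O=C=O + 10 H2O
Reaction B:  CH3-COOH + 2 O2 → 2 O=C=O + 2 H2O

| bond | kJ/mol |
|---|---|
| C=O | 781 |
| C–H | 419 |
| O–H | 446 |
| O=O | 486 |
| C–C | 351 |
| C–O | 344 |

Reaction A:
  Bonds broken (reactants):
    C–C: 6 × 351 = 2106
    C–H: 20 × 419 = 8380
    O=O: 13 × 486 = 6318
    Σ(broken) = 16804 kJ
  Bonds formed (products):
    C=O: 16 × 781 = 12496
    O–H: 20 × 446 = 8920
    Σ(formed) = 21416 kJ
  ΔH_A = 16804 − 21416 = −4612 kJ
Reaction B:
  Bonds broken (reactants):
    C–C: 1 × 351 = 351
    C–H: 3 × 419 = 1257
    C–O: 1 × 344 = 344
    C=O: 1 × 781 = 781
    O–H: 1 × 446 = 446
    O=O: 2 × 486 = 972
    Σ(broken) = 4151 kJ
  Bonds formed (products):
    C=O: 4 × 781 = 3124
    O–H: 4 × 446 = 1784
    Σ(formed) = 4908 kJ
  ΔH_B = 4151 − 4908 = −757 kJ
ΔH_A − ΔH_B = −3855 kJ, so reaction A has the more negative ΔH; |ΔH_A − ΔH_B| = 3855 kJ.

Reaction A, by 3855 kJ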